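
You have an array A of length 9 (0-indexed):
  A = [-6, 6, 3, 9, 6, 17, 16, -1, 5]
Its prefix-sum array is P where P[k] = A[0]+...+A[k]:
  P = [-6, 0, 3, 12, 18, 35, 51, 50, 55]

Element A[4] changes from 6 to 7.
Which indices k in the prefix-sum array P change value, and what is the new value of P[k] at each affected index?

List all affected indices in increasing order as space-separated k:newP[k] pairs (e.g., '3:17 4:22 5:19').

P[k] = A[0] + ... + A[k]
P[k] includes A[4] iff k >= 4
Affected indices: 4, 5, ..., 8; delta = 1
  P[4]: 18 + 1 = 19
  P[5]: 35 + 1 = 36
  P[6]: 51 + 1 = 52
  P[7]: 50 + 1 = 51
  P[8]: 55 + 1 = 56

Answer: 4:19 5:36 6:52 7:51 8:56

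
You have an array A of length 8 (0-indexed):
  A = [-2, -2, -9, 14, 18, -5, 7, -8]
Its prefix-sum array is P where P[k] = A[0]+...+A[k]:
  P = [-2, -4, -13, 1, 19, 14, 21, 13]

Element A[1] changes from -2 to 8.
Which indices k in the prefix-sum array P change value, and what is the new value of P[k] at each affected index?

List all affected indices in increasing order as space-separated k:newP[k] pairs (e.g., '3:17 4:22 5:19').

Answer: 1:6 2:-3 3:11 4:29 5:24 6:31 7:23

Derivation:
P[k] = A[0] + ... + A[k]
P[k] includes A[1] iff k >= 1
Affected indices: 1, 2, ..., 7; delta = 10
  P[1]: -4 + 10 = 6
  P[2]: -13 + 10 = -3
  P[3]: 1 + 10 = 11
  P[4]: 19 + 10 = 29
  P[5]: 14 + 10 = 24
  P[6]: 21 + 10 = 31
  P[7]: 13 + 10 = 23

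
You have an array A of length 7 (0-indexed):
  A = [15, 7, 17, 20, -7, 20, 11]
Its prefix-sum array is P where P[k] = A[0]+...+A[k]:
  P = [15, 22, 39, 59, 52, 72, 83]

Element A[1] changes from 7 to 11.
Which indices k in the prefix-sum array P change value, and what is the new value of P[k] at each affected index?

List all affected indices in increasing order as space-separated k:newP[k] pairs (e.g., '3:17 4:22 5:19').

P[k] = A[0] + ... + A[k]
P[k] includes A[1] iff k >= 1
Affected indices: 1, 2, ..., 6; delta = 4
  P[1]: 22 + 4 = 26
  P[2]: 39 + 4 = 43
  P[3]: 59 + 4 = 63
  P[4]: 52 + 4 = 56
  P[5]: 72 + 4 = 76
  P[6]: 83 + 4 = 87

Answer: 1:26 2:43 3:63 4:56 5:76 6:87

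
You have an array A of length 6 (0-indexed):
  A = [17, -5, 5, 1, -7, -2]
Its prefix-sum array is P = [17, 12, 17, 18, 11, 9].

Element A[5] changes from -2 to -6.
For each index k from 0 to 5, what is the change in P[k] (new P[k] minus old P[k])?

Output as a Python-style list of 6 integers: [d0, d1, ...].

Element change: A[5] -2 -> -6, delta = -4
For k < 5: P[k] unchanged, delta_P[k] = 0
For k >= 5: P[k] shifts by exactly -4
Delta array: [0, 0, 0, 0, 0, -4]

Answer: [0, 0, 0, 0, 0, -4]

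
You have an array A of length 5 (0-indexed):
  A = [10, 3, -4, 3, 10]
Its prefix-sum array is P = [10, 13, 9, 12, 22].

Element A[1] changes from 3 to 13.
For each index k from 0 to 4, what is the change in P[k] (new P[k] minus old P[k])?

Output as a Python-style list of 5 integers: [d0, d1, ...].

Answer: [0, 10, 10, 10, 10]

Derivation:
Element change: A[1] 3 -> 13, delta = 10
For k < 1: P[k] unchanged, delta_P[k] = 0
For k >= 1: P[k] shifts by exactly 10
Delta array: [0, 10, 10, 10, 10]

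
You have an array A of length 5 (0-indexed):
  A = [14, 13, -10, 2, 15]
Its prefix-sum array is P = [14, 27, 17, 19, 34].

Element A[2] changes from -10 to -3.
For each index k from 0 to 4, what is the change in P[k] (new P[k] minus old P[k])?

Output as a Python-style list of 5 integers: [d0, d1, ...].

Element change: A[2] -10 -> -3, delta = 7
For k < 2: P[k] unchanged, delta_P[k] = 0
For k >= 2: P[k] shifts by exactly 7
Delta array: [0, 0, 7, 7, 7]

Answer: [0, 0, 7, 7, 7]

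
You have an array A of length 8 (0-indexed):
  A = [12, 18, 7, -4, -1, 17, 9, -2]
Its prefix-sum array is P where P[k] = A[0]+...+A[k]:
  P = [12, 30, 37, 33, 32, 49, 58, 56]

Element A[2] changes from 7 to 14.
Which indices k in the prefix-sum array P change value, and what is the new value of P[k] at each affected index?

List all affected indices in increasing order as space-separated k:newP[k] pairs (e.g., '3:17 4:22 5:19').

P[k] = A[0] + ... + A[k]
P[k] includes A[2] iff k >= 2
Affected indices: 2, 3, ..., 7; delta = 7
  P[2]: 37 + 7 = 44
  P[3]: 33 + 7 = 40
  P[4]: 32 + 7 = 39
  P[5]: 49 + 7 = 56
  P[6]: 58 + 7 = 65
  P[7]: 56 + 7 = 63

Answer: 2:44 3:40 4:39 5:56 6:65 7:63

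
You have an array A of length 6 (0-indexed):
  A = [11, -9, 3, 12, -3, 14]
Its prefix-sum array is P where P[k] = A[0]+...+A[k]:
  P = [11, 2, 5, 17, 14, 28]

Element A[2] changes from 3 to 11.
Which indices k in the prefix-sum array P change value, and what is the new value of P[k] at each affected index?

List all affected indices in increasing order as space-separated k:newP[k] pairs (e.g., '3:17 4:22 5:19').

P[k] = A[0] + ... + A[k]
P[k] includes A[2] iff k >= 2
Affected indices: 2, 3, ..., 5; delta = 8
  P[2]: 5 + 8 = 13
  P[3]: 17 + 8 = 25
  P[4]: 14 + 8 = 22
  P[5]: 28 + 8 = 36

Answer: 2:13 3:25 4:22 5:36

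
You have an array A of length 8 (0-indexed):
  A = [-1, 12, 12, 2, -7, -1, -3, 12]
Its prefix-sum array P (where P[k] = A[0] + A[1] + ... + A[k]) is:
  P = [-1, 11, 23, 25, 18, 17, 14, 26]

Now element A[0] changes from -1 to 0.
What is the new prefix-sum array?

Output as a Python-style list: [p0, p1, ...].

Change: A[0] -1 -> 0, delta = 1
P[k] for k < 0: unchanged (A[0] not included)
P[k] for k >= 0: shift by delta = 1
  P[0] = -1 + 1 = 0
  P[1] = 11 + 1 = 12
  P[2] = 23 + 1 = 24
  P[3] = 25 + 1 = 26
  P[4] = 18 + 1 = 19
  P[5] = 17 + 1 = 18
  P[6] = 14 + 1 = 15
  P[7] = 26 + 1 = 27

Answer: [0, 12, 24, 26, 19, 18, 15, 27]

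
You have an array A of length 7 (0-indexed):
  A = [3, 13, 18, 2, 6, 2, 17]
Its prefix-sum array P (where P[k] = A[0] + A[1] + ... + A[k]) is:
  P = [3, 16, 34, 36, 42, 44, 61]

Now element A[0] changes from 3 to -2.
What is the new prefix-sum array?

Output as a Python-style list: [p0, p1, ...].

Answer: [-2, 11, 29, 31, 37, 39, 56]

Derivation:
Change: A[0] 3 -> -2, delta = -5
P[k] for k < 0: unchanged (A[0] not included)
P[k] for k >= 0: shift by delta = -5
  P[0] = 3 + -5 = -2
  P[1] = 16 + -5 = 11
  P[2] = 34 + -5 = 29
  P[3] = 36 + -5 = 31
  P[4] = 42 + -5 = 37
  P[5] = 44 + -5 = 39
  P[6] = 61 + -5 = 56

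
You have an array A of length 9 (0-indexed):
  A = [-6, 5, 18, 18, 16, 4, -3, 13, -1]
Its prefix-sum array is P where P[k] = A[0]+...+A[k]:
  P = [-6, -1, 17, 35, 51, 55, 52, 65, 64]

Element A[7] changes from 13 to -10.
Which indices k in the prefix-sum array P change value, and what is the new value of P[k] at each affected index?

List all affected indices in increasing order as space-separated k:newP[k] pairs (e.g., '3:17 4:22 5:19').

P[k] = A[0] + ... + A[k]
P[k] includes A[7] iff k >= 7
Affected indices: 7, 8, ..., 8; delta = -23
  P[7]: 65 + -23 = 42
  P[8]: 64 + -23 = 41

Answer: 7:42 8:41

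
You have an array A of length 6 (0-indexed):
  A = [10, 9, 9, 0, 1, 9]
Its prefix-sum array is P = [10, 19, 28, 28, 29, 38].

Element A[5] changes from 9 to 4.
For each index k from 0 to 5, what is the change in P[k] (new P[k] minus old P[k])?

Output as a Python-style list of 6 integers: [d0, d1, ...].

Element change: A[5] 9 -> 4, delta = -5
For k < 5: P[k] unchanged, delta_P[k] = 0
For k >= 5: P[k] shifts by exactly -5
Delta array: [0, 0, 0, 0, 0, -5]

Answer: [0, 0, 0, 0, 0, -5]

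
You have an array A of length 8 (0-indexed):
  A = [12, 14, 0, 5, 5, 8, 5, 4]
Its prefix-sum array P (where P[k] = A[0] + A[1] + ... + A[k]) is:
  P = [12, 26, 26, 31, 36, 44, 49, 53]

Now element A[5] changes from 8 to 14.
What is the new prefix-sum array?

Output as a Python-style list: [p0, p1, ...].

Change: A[5] 8 -> 14, delta = 6
P[k] for k < 5: unchanged (A[5] not included)
P[k] for k >= 5: shift by delta = 6
  P[0] = 12 + 0 = 12
  P[1] = 26 + 0 = 26
  P[2] = 26 + 0 = 26
  P[3] = 31 + 0 = 31
  P[4] = 36 + 0 = 36
  P[5] = 44 + 6 = 50
  P[6] = 49 + 6 = 55
  P[7] = 53 + 6 = 59

Answer: [12, 26, 26, 31, 36, 50, 55, 59]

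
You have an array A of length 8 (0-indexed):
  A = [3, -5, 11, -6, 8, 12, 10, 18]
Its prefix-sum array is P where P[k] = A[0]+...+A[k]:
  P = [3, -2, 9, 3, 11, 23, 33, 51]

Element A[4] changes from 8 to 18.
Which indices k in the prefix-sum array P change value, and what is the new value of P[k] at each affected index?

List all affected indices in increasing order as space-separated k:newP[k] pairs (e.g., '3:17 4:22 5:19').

Answer: 4:21 5:33 6:43 7:61

Derivation:
P[k] = A[0] + ... + A[k]
P[k] includes A[4] iff k >= 4
Affected indices: 4, 5, ..., 7; delta = 10
  P[4]: 11 + 10 = 21
  P[5]: 23 + 10 = 33
  P[6]: 33 + 10 = 43
  P[7]: 51 + 10 = 61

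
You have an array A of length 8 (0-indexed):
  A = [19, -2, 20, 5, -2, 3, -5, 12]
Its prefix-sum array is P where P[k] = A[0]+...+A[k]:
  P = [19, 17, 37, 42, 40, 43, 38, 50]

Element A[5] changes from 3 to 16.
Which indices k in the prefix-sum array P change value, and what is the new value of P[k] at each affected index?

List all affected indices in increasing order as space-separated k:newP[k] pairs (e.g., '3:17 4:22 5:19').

Answer: 5:56 6:51 7:63

Derivation:
P[k] = A[0] + ... + A[k]
P[k] includes A[5] iff k >= 5
Affected indices: 5, 6, ..., 7; delta = 13
  P[5]: 43 + 13 = 56
  P[6]: 38 + 13 = 51
  P[7]: 50 + 13 = 63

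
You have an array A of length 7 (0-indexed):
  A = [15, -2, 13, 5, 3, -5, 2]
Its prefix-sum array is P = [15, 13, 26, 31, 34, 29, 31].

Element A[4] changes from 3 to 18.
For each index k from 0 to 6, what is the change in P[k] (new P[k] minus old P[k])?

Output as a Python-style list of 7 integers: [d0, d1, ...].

Element change: A[4] 3 -> 18, delta = 15
For k < 4: P[k] unchanged, delta_P[k] = 0
For k >= 4: P[k] shifts by exactly 15
Delta array: [0, 0, 0, 0, 15, 15, 15]

Answer: [0, 0, 0, 0, 15, 15, 15]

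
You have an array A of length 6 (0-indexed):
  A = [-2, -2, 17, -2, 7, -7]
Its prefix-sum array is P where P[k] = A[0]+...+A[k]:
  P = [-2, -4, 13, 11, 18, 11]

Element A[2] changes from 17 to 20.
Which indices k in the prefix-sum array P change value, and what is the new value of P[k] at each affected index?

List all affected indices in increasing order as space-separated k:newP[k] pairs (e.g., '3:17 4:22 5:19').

P[k] = A[0] + ... + A[k]
P[k] includes A[2] iff k >= 2
Affected indices: 2, 3, ..., 5; delta = 3
  P[2]: 13 + 3 = 16
  P[3]: 11 + 3 = 14
  P[4]: 18 + 3 = 21
  P[5]: 11 + 3 = 14

Answer: 2:16 3:14 4:21 5:14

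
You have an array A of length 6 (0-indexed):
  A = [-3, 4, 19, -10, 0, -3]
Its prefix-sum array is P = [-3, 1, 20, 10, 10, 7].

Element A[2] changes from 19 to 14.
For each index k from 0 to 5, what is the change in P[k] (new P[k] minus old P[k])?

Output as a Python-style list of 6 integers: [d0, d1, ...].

Answer: [0, 0, -5, -5, -5, -5]

Derivation:
Element change: A[2] 19 -> 14, delta = -5
For k < 2: P[k] unchanged, delta_P[k] = 0
For k >= 2: P[k] shifts by exactly -5
Delta array: [0, 0, -5, -5, -5, -5]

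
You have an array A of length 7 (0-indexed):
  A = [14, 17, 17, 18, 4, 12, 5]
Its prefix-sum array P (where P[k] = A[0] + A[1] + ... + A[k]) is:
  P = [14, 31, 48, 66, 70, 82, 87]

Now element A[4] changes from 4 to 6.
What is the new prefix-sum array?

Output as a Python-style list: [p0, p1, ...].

Change: A[4] 4 -> 6, delta = 2
P[k] for k < 4: unchanged (A[4] not included)
P[k] for k >= 4: shift by delta = 2
  P[0] = 14 + 0 = 14
  P[1] = 31 + 0 = 31
  P[2] = 48 + 0 = 48
  P[3] = 66 + 0 = 66
  P[4] = 70 + 2 = 72
  P[5] = 82 + 2 = 84
  P[6] = 87 + 2 = 89

Answer: [14, 31, 48, 66, 72, 84, 89]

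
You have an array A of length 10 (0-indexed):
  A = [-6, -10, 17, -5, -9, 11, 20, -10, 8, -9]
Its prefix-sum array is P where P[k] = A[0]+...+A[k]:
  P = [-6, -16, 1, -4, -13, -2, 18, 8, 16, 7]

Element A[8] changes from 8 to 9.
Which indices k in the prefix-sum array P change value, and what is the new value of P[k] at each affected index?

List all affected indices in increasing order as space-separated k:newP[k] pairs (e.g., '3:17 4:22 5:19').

Answer: 8:17 9:8

Derivation:
P[k] = A[0] + ... + A[k]
P[k] includes A[8] iff k >= 8
Affected indices: 8, 9, ..., 9; delta = 1
  P[8]: 16 + 1 = 17
  P[9]: 7 + 1 = 8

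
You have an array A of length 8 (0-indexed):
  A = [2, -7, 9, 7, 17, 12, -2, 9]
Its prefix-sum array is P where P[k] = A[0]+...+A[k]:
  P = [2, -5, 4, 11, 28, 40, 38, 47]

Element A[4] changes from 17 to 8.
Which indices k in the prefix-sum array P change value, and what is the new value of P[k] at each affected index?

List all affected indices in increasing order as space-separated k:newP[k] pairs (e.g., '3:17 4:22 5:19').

Answer: 4:19 5:31 6:29 7:38

Derivation:
P[k] = A[0] + ... + A[k]
P[k] includes A[4] iff k >= 4
Affected indices: 4, 5, ..., 7; delta = -9
  P[4]: 28 + -9 = 19
  P[5]: 40 + -9 = 31
  P[6]: 38 + -9 = 29
  P[7]: 47 + -9 = 38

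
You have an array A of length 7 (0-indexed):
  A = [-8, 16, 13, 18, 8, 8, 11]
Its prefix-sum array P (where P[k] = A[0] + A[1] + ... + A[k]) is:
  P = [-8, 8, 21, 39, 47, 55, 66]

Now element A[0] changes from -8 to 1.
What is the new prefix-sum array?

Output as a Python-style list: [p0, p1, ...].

Answer: [1, 17, 30, 48, 56, 64, 75]

Derivation:
Change: A[0] -8 -> 1, delta = 9
P[k] for k < 0: unchanged (A[0] not included)
P[k] for k >= 0: shift by delta = 9
  P[0] = -8 + 9 = 1
  P[1] = 8 + 9 = 17
  P[2] = 21 + 9 = 30
  P[3] = 39 + 9 = 48
  P[4] = 47 + 9 = 56
  P[5] = 55 + 9 = 64
  P[6] = 66 + 9 = 75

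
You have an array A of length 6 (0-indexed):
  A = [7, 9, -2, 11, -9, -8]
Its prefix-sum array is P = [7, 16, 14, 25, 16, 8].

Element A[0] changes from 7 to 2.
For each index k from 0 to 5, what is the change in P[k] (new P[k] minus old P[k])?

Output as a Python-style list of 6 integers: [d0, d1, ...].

Element change: A[0] 7 -> 2, delta = -5
For k < 0: P[k] unchanged, delta_P[k] = 0
For k >= 0: P[k] shifts by exactly -5
Delta array: [-5, -5, -5, -5, -5, -5]

Answer: [-5, -5, -5, -5, -5, -5]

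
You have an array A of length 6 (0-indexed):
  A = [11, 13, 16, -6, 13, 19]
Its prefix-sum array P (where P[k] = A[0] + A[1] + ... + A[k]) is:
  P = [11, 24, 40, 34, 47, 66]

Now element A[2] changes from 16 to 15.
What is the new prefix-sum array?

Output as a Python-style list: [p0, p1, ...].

Change: A[2] 16 -> 15, delta = -1
P[k] for k < 2: unchanged (A[2] not included)
P[k] for k >= 2: shift by delta = -1
  P[0] = 11 + 0 = 11
  P[1] = 24 + 0 = 24
  P[2] = 40 + -1 = 39
  P[3] = 34 + -1 = 33
  P[4] = 47 + -1 = 46
  P[5] = 66 + -1 = 65

Answer: [11, 24, 39, 33, 46, 65]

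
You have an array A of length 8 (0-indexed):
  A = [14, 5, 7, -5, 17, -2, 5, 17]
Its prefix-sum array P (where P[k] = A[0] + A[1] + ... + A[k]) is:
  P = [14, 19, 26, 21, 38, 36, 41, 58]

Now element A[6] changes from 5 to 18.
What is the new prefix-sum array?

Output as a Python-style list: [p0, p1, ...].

Change: A[6] 5 -> 18, delta = 13
P[k] for k < 6: unchanged (A[6] not included)
P[k] for k >= 6: shift by delta = 13
  P[0] = 14 + 0 = 14
  P[1] = 19 + 0 = 19
  P[2] = 26 + 0 = 26
  P[3] = 21 + 0 = 21
  P[4] = 38 + 0 = 38
  P[5] = 36 + 0 = 36
  P[6] = 41 + 13 = 54
  P[7] = 58 + 13 = 71

Answer: [14, 19, 26, 21, 38, 36, 54, 71]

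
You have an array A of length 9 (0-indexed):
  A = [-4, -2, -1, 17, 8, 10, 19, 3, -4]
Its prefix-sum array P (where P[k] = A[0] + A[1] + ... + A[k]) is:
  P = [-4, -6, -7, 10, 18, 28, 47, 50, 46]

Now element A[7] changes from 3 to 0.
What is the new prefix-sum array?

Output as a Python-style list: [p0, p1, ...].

Change: A[7] 3 -> 0, delta = -3
P[k] for k < 7: unchanged (A[7] not included)
P[k] for k >= 7: shift by delta = -3
  P[0] = -4 + 0 = -4
  P[1] = -6 + 0 = -6
  P[2] = -7 + 0 = -7
  P[3] = 10 + 0 = 10
  P[4] = 18 + 0 = 18
  P[5] = 28 + 0 = 28
  P[6] = 47 + 0 = 47
  P[7] = 50 + -3 = 47
  P[8] = 46 + -3 = 43

Answer: [-4, -6, -7, 10, 18, 28, 47, 47, 43]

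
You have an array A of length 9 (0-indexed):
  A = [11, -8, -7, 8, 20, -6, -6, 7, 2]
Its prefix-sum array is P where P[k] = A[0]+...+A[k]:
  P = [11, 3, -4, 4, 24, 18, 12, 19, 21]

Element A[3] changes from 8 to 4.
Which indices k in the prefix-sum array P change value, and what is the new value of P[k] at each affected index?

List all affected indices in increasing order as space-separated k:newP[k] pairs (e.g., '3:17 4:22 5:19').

P[k] = A[0] + ... + A[k]
P[k] includes A[3] iff k >= 3
Affected indices: 3, 4, ..., 8; delta = -4
  P[3]: 4 + -4 = 0
  P[4]: 24 + -4 = 20
  P[5]: 18 + -4 = 14
  P[6]: 12 + -4 = 8
  P[7]: 19 + -4 = 15
  P[8]: 21 + -4 = 17

Answer: 3:0 4:20 5:14 6:8 7:15 8:17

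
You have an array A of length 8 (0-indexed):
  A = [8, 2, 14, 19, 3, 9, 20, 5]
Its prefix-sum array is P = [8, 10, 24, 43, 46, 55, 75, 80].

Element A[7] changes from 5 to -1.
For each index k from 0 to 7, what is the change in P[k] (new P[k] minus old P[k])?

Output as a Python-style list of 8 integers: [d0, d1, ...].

Answer: [0, 0, 0, 0, 0, 0, 0, -6]

Derivation:
Element change: A[7] 5 -> -1, delta = -6
For k < 7: P[k] unchanged, delta_P[k] = 0
For k >= 7: P[k] shifts by exactly -6
Delta array: [0, 0, 0, 0, 0, 0, 0, -6]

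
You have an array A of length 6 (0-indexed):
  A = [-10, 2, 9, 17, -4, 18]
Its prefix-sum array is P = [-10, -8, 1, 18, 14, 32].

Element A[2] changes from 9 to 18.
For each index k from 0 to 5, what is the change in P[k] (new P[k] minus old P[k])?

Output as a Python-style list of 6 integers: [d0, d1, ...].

Answer: [0, 0, 9, 9, 9, 9]

Derivation:
Element change: A[2] 9 -> 18, delta = 9
For k < 2: P[k] unchanged, delta_P[k] = 0
For k >= 2: P[k] shifts by exactly 9
Delta array: [0, 0, 9, 9, 9, 9]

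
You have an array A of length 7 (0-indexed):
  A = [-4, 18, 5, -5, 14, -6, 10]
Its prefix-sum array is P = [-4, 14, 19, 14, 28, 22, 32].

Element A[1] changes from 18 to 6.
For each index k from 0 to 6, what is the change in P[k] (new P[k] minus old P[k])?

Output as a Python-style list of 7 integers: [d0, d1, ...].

Answer: [0, -12, -12, -12, -12, -12, -12]

Derivation:
Element change: A[1] 18 -> 6, delta = -12
For k < 1: P[k] unchanged, delta_P[k] = 0
For k >= 1: P[k] shifts by exactly -12
Delta array: [0, -12, -12, -12, -12, -12, -12]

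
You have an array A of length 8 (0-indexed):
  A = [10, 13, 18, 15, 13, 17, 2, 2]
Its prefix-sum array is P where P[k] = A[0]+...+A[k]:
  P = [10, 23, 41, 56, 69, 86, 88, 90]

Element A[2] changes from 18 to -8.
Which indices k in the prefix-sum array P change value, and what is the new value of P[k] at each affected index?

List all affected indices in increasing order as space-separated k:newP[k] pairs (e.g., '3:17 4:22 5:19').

P[k] = A[0] + ... + A[k]
P[k] includes A[2] iff k >= 2
Affected indices: 2, 3, ..., 7; delta = -26
  P[2]: 41 + -26 = 15
  P[3]: 56 + -26 = 30
  P[4]: 69 + -26 = 43
  P[5]: 86 + -26 = 60
  P[6]: 88 + -26 = 62
  P[7]: 90 + -26 = 64

Answer: 2:15 3:30 4:43 5:60 6:62 7:64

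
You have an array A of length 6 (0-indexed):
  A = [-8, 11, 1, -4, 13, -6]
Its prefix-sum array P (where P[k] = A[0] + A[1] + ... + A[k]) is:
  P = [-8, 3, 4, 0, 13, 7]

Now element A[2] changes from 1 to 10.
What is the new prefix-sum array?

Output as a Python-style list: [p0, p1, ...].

Change: A[2] 1 -> 10, delta = 9
P[k] for k < 2: unchanged (A[2] not included)
P[k] for k >= 2: shift by delta = 9
  P[0] = -8 + 0 = -8
  P[1] = 3 + 0 = 3
  P[2] = 4 + 9 = 13
  P[3] = 0 + 9 = 9
  P[4] = 13 + 9 = 22
  P[5] = 7 + 9 = 16

Answer: [-8, 3, 13, 9, 22, 16]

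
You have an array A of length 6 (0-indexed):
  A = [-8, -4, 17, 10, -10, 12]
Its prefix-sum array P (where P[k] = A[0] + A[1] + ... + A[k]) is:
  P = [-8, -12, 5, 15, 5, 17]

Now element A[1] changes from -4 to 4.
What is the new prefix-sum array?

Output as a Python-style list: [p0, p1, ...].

Change: A[1] -4 -> 4, delta = 8
P[k] for k < 1: unchanged (A[1] not included)
P[k] for k >= 1: shift by delta = 8
  P[0] = -8 + 0 = -8
  P[1] = -12 + 8 = -4
  P[2] = 5 + 8 = 13
  P[3] = 15 + 8 = 23
  P[4] = 5 + 8 = 13
  P[5] = 17 + 8 = 25

Answer: [-8, -4, 13, 23, 13, 25]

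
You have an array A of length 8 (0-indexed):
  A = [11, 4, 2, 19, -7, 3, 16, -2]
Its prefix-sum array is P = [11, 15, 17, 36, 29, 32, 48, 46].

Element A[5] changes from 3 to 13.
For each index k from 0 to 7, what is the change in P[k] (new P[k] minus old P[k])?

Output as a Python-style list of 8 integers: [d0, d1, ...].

Answer: [0, 0, 0, 0, 0, 10, 10, 10]

Derivation:
Element change: A[5] 3 -> 13, delta = 10
For k < 5: P[k] unchanged, delta_P[k] = 0
For k >= 5: P[k] shifts by exactly 10
Delta array: [0, 0, 0, 0, 0, 10, 10, 10]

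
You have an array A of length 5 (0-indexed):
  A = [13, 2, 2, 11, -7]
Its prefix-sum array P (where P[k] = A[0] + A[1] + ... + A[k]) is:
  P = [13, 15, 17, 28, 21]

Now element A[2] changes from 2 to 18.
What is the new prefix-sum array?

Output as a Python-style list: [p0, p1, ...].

Answer: [13, 15, 33, 44, 37]

Derivation:
Change: A[2] 2 -> 18, delta = 16
P[k] for k < 2: unchanged (A[2] not included)
P[k] for k >= 2: shift by delta = 16
  P[0] = 13 + 0 = 13
  P[1] = 15 + 0 = 15
  P[2] = 17 + 16 = 33
  P[3] = 28 + 16 = 44
  P[4] = 21 + 16 = 37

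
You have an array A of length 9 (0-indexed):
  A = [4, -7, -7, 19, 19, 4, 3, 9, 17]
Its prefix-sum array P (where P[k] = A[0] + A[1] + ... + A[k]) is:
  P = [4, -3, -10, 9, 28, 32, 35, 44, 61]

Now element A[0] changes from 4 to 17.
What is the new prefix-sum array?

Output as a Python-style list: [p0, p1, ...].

Change: A[0] 4 -> 17, delta = 13
P[k] for k < 0: unchanged (A[0] not included)
P[k] for k >= 0: shift by delta = 13
  P[0] = 4 + 13 = 17
  P[1] = -3 + 13 = 10
  P[2] = -10 + 13 = 3
  P[3] = 9 + 13 = 22
  P[4] = 28 + 13 = 41
  P[5] = 32 + 13 = 45
  P[6] = 35 + 13 = 48
  P[7] = 44 + 13 = 57
  P[8] = 61 + 13 = 74

Answer: [17, 10, 3, 22, 41, 45, 48, 57, 74]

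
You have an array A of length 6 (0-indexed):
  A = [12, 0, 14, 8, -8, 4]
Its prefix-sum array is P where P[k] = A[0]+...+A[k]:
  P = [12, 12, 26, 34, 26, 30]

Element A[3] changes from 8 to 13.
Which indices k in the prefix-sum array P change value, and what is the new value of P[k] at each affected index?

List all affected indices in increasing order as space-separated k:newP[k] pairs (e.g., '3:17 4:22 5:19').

Answer: 3:39 4:31 5:35

Derivation:
P[k] = A[0] + ... + A[k]
P[k] includes A[3] iff k >= 3
Affected indices: 3, 4, ..., 5; delta = 5
  P[3]: 34 + 5 = 39
  P[4]: 26 + 5 = 31
  P[5]: 30 + 5 = 35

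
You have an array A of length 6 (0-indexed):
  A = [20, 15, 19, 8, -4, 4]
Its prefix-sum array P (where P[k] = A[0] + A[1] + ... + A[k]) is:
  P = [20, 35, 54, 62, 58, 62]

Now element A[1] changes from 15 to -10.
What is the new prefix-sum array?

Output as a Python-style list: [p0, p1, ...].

Answer: [20, 10, 29, 37, 33, 37]

Derivation:
Change: A[1] 15 -> -10, delta = -25
P[k] for k < 1: unchanged (A[1] not included)
P[k] for k >= 1: shift by delta = -25
  P[0] = 20 + 0 = 20
  P[1] = 35 + -25 = 10
  P[2] = 54 + -25 = 29
  P[3] = 62 + -25 = 37
  P[4] = 58 + -25 = 33
  P[5] = 62 + -25 = 37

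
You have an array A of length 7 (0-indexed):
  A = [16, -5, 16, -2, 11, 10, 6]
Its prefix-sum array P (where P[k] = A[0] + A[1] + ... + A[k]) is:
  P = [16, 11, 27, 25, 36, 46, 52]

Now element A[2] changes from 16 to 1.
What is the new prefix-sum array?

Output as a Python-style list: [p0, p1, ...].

Answer: [16, 11, 12, 10, 21, 31, 37]

Derivation:
Change: A[2] 16 -> 1, delta = -15
P[k] for k < 2: unchanged (A[2] not included)
P[k] for k >= 2: shift by delta = -15
  P[0] = 16 + 0 = 16
  P[1] = 11 + 0 = 11
  P[2] = 27 + -15 = 12
  P[3] = 25 + -15 = 10
  P[4] = 36 + -15 = 21
  P[5] = 46 + -15 = 31
  P[6] = 52 + -15 = 37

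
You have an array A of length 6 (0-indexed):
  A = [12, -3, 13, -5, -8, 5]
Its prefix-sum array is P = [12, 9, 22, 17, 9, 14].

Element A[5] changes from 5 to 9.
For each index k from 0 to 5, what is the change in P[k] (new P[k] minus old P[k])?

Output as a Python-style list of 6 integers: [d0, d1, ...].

Answer: [0, 0, 0, 0, 0, 4]

Derivation:
Element change: A[5] 5 -> 9, delta = 4
For k < 5: P[k] unchanged, delta_P[k] = 0
For k >= 5: P[k] shifts by exactly 4
Delta array: [0, 0, 0, 0, 0, 4]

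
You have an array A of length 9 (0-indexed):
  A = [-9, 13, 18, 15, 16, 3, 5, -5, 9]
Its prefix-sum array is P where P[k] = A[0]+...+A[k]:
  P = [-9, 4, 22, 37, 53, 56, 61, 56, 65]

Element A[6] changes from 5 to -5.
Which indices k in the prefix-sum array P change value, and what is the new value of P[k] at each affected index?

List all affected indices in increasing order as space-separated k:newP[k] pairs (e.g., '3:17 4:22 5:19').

Answer: 6:51 7:46 8:55

Derivation:
P[k] = A[0] + ... + A[k]
P[k] includes A[6] iff k >= 6
Affected indices: 6, 7, ..., 8; delta = -10
  P[6]: 61 + -10 = 51
  P[7]: 56 + -10 = 46
  P[8]: 65 + -10 = 55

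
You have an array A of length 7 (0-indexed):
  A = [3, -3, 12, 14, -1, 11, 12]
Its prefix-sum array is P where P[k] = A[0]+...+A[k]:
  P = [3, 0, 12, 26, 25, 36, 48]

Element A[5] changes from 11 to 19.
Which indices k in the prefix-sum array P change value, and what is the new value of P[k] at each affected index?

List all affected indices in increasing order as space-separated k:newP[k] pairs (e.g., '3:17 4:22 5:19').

Answer: 5:44 6:56

Derivation:
P[k] = A[0] + ... + A[k]
P[k] includes A[5] iff k >= 5
Affected indices: 5, 6, ..., 6; delta = 8
  P[5]: 36 + 8 = 44
  P[6]: 48 + 8 = 56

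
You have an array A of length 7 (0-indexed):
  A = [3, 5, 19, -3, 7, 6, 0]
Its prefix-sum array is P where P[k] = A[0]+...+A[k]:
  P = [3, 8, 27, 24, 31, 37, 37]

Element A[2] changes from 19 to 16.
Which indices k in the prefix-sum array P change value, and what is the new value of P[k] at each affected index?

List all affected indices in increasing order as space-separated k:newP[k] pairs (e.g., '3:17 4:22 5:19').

Answer: 2:24 3:21 4:28 5:34 6:34

Derivation:
P[k] = A[0] + ... + A[k]
P[k] includes A[2] iff k >= 2
Affected indices: 2, 3, ..., 6; delta = -3
  P[2]: 27 + -3 = 24
  P[3]: 24 + -3 = 21
  P[4]: 31 + -3 = 28
  P[5]: 37 + -3 = 34
  P[6]: 37 + -3 = 34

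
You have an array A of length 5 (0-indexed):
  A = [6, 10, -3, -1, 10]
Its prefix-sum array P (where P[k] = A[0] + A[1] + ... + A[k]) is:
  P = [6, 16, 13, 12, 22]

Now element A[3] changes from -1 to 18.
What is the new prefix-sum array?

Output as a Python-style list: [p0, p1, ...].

Change: A[3] -1 -> 18, delta = 19
P[k] for k < 3: unchanged (A[3] not included)
P[k] for k >= 3: shift by delta = 19
  P[0] = 6 + 0 = 6
  P[1] = 16 + 0 = 16
  P[2] = 13 + 0 = 13
  P[3] = 12 + 19 = 31
  P[4] = 22 + 19 = 41

Answer: [6, 16, 13, 31, 41]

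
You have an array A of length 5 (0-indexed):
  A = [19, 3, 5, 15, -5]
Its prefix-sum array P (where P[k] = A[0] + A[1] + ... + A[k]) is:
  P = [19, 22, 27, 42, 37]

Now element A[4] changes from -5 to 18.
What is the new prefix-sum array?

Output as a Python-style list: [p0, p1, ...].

Change: A[4] -5 -> 18, delta = 23
P[k] for k < 4: unchanged (A[4] not included)
P[k] for k >= 4: shift by delta = 23
  P[0] = 19 + 0 = 19
  P[1] = 22 + 0 = 22
  P[2] = 27 + 0 = 27
  P[3] = 42 + 0 = 42
  P[4] = 37 + 23 = 60

Answer: [19, 22, 27, 42, 60]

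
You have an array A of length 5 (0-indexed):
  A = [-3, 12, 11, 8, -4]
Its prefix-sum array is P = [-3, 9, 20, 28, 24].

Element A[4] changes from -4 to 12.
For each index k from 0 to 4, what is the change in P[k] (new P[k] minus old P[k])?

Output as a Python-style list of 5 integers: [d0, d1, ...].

Element change: A[4] -4 -> 12, delta = 16
For k < 4: P[k] unchanged, delta_P[k] = 0
For k >= 4: P[k] shifts by exactly 16
Delta array: [0, 0, 0, 0, 16]

Answer: [0, 0, 0, 0, 16]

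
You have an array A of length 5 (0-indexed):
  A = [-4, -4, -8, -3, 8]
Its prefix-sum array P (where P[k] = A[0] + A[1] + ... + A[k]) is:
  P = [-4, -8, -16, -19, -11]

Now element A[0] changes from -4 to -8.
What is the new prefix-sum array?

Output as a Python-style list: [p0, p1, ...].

Answer: [-8, -12, -20, -23, -15]

Derivation:
Change: A[0] -4 -> -8, delta = -4
P[k] for k < 0: unchanged (A[0] not included)
P[k] for k >= 0: shift by delta = -4
  P[0] = -4 + -4 = -8
  P[1] = -8 + -4 = -12
  P[2] = -16 + -4 = -20
  P[3] = -19 + -4 = -23
  P[4] = -11 + -4 = -15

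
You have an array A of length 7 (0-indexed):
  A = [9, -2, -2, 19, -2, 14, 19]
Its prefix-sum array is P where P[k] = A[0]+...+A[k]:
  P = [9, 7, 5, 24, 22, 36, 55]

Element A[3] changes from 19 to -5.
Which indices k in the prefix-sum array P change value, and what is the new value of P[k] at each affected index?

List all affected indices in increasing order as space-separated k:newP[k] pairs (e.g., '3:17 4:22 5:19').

P[k] = A[0] + ... + A[k]
P[k] includes A[3] iff k >= 3
Affected indices: 3, 4, ..., 6; delta = -24
  P[3]: 24 + -24 = 0
  P[4]: 22 + -24 = -2
  P[5]: 36 + -24 = 12
  P[6]: 55 + -24 = 31

Answer: 3:0 4:-2 5:12 6:31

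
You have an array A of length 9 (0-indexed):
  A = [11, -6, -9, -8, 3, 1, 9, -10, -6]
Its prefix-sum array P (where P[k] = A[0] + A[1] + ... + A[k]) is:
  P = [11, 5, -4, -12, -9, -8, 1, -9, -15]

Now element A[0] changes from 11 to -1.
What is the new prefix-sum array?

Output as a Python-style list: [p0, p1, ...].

Change: A[0] 11 -> -1, delta = -12
P[k] for k < 0: unchanged (A[0] not included)
P[k] for k >= 0: shift by delta = -12
  P[0] = 11 + -12 = -1
  P[1] = 5 + -12 = -7
  P[2] = -4 + -12 = -16
  P[3] = -12 + -12 = -24
  P[4] = -9 + -12 = -21
  P[5] = -8 + -12 = -20
  P[6] = 1 + -12 = -11
  P[7] = -9 + -12 = -21
  P[8] = -15 + -12 = -27

Answer: [-1, -7, -16, -24, -21, -20, -11, -21, -27]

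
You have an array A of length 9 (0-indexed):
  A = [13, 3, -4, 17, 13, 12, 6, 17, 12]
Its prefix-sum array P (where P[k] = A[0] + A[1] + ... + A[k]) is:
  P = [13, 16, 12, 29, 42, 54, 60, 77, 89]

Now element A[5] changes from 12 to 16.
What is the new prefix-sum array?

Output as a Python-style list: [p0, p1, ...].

Change: A[5] 12 -> 16, delta = 4
P[k] for k < 5: unchanged (A[5] not included)
P[k] for k >= 5: shift by delta = 4
  P[0] = 13 + 0 = 13
  P[1] = 16 + 0 = 16
  P[2] = 12 + 0 = 12
  P[3] = 29 + 0 = 29
  P[4] = 42 + 0 = 42
  P[5] = 54 + 4 = 58
  P[6] = 60 + 4 = 64
  P[7] = 77 + 4 = 81
  P[8] = 89 + 4 = 93

Answer: [13, 16, 12, 29, 42, 58, 64, 81, 93]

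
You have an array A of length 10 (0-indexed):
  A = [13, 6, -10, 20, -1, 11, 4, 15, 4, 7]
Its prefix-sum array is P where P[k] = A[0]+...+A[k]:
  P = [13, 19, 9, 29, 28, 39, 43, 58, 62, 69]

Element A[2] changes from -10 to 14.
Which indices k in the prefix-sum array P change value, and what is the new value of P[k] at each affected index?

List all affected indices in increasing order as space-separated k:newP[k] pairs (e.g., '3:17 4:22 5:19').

Answer: 2:33 3:53 4:52 5:63 6:67 7:82 8:86 9:93

Derivation:
P[k] = A[0] + ... + A[k]
P[k] includes A[2] iff k >= 2
Affected indices: 2, 3, ..., 9; delta = 24
  P[2]: 9 + 24 = 33
  P[3]: 29 + 24 = 53
  P[4]: 28 + 24 = 52
  P[5]: 39 + 24 = 63
  P[6]: 43 + 24 = 67
  P[7]: 58 + 24 = 82
  P[8]: 62 + 24 = 86
  P[9]: 69 + 24 = 93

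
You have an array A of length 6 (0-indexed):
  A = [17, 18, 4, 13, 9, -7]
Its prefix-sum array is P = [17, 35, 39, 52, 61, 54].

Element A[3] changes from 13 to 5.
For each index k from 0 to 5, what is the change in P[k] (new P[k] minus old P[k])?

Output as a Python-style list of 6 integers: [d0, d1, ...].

Element change: A[3] 13 -> 5, delta = -8
For k < 3: P[k] unchanged, delta_P[k] = 0
For k >= 3: P[k] shifts by exactly -8
Delta array: [0, 0, 0, -8, -8, -8]

Answer: [0, 0, 0, -8, -8, -8]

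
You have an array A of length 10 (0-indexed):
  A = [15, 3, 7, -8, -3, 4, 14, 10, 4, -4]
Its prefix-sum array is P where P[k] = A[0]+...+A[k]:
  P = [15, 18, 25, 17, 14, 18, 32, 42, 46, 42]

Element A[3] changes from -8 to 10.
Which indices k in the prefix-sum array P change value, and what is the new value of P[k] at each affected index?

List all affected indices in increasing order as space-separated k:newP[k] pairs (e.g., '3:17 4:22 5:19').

Answer: 3:35 4:32 5:36 6:50 7:60 8:64 9:60

Derivation:
P[k] = A[0] + ... + A[k]
P[k] includes A[3] iff k >= 3
Affected indices: 3, 4, ..., 9; delta = 18
  P[3]: 17 + 18 = 35
  P[4]: 14 + 18 = 32
  P[5]: 18 + 18 = 36
  P[6]: 32 + 18 = 50
  P[7]: 42 + 18 = 60
  P[8]: 46 + 18 = 64
  P[9]: 42 + 18 = 60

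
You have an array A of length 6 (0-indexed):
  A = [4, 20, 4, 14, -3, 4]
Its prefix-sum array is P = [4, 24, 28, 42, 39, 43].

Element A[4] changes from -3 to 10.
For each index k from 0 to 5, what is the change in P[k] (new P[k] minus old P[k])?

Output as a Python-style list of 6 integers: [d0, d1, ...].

Element change: A[4] -3 -> 10, delta = 13
For k < 4: P[k] unchanged, delta_P[k] = 0
For k >= 4: P[k] shifts by exactly 13
Delta array: [0, 0, 0, 0, 13, 13]

Answer: [0, 0, 0, 0, 13, 13]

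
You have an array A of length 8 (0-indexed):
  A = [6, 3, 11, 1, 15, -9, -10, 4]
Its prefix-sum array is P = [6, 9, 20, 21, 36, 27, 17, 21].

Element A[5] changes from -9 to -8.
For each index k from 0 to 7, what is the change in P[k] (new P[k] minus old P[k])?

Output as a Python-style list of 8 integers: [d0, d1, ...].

Element change: A[5] -9 -> -8, delta = 1
For k < 5: P[k] unchanged, delta_P[k] = 0
For k >= 5: P[k] shifts by exactly 1
Delta array: [0, 0, 0, 0, 0, 1, 1, 1]

Answer: [0, 0, 0, 0, 0, 1, 1, 1]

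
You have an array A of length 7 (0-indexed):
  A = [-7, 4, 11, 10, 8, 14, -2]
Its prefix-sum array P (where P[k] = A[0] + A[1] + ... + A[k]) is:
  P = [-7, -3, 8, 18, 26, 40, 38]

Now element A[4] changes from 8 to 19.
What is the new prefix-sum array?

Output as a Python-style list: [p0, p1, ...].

Answer: [-7, -3, 8, 18, 37, 51, 49]

Derivation:
Change: A[4] 8 -> 19, delta = 11
P[k] for k < 4: unchanged (A[4] not included)
P[k] for k >= 4: shift by delta = 11
  P[0] = -7 + 0 = -7
  P[1] = -3 + 0 = -3
  P[2] = 8 + 0 = 8
  P[3] = 18 + 0 = 18
  P[4] = 26 + 11 = 37
  P[5] = 40 + 11 = 51
  P[6] = 38 + 11 = 49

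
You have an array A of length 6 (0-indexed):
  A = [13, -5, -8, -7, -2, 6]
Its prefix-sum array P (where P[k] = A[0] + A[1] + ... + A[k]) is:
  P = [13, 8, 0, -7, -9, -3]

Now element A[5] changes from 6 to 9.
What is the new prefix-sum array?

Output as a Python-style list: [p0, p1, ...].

Answer: [13, 8, 0, -7, -9, 0]

Derivation:
Change: A[5] 6 -> 9, delta = 3
P[k] for k < 5: unchanged (A[5] not included)
P[k] for k >= 5: shift by delta = 3
  P[0] = 13 + 0 = 13
  P[1] = 8 + 0 = 8
  P[2] = 0 + 0 = 0
  P[3] = -7 + 0 = -7
  P[4] = -9 + 0 = -9
  P[5] = -3 + 3 = 0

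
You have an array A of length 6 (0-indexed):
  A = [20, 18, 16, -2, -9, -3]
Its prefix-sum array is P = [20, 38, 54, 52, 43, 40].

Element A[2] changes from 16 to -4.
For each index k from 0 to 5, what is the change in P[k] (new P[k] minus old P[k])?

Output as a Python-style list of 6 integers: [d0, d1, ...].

Answer: [0, 0, -20, -20, -20, -20]

Derivation:
Element change: A[2] 16 -> -4, delta = -20
For k < 2: P[k] unchanged, delta_P[k] = 0
For k >= 2: P[k] shifts by exactly -20
Delta array: [0, 0, -20, -20, -20, -20]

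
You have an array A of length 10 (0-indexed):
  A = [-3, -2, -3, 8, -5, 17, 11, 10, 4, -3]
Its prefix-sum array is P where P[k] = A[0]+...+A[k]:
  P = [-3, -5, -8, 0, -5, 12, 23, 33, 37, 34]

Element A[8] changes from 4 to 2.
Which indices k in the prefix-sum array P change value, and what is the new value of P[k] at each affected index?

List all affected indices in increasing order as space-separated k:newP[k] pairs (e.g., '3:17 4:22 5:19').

P[k] = A[0] + ... + A[k]
P[k] includes A[8] iff k >= 8
Affected indices: 8, 9, ..., 9; delta = -2
  P[8]: 37 + -2 = 35
  P[9]: 34 + -2 = 32

Answer: 8:35 9:32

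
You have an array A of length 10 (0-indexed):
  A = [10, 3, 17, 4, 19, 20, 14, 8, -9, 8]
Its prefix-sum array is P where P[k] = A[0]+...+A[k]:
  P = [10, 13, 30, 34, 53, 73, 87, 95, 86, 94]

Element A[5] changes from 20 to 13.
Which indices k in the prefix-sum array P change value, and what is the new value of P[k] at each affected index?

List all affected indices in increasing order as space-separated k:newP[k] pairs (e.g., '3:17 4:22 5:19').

Answer: 5:66 6:80 7:88 8:79 9:87

Derivation:
P[k] = A[0] + ... + A[k]
P[k] includes A[5] iff k >= 5
Affected indices: 5, 6, ..., 9; delta = -7
  P[5]: 73 + -7 = 66
  P[6]: 87 + -7 = 80
  P[7]: 95 + -7 = 88
  P[8]: 86 + -7 = 79
  P[9]: 94 + -7 = 87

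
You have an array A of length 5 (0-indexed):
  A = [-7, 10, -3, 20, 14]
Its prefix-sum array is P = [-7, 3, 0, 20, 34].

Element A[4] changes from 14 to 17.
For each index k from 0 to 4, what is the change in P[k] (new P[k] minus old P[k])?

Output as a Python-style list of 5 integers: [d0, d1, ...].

Answer: [0, 0, 0, 0, 3]

Derivation:
Element change: A[4] 14 -> 17, delta = 3
For k < 4: P[k] unchanged, delta_P[k] = 0
For k >= 4: P[k] shifts by exactly 3
Delta array: [0, 0, 0, 0, 3]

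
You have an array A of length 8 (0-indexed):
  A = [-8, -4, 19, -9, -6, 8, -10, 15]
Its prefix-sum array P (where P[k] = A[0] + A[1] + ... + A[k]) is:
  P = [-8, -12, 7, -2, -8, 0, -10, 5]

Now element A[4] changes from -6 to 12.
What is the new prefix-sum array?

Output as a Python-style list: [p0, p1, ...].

Answer: [-8, -12, 7, -2, 10, 18, 8, 23]

Derivation:
Change: A[4] -6 -> 12, delta = 18
P[k] for k < 4: unchanged (A[4] not included)
P[k] for k >= 4: shift by delta = 18
  P[0] = -8 + 0 = -8
  P[1] = -12 + 0 = -12
  P[2] = 7 + 0 = 7
  P[3] = -2 + 0 = -2
  P[4] = -8 + 18 = 10
  P[5] = 0 + 18 = 18
  P[6] = -10 + 18 = 8
  P[7] = 5 + 18 = 23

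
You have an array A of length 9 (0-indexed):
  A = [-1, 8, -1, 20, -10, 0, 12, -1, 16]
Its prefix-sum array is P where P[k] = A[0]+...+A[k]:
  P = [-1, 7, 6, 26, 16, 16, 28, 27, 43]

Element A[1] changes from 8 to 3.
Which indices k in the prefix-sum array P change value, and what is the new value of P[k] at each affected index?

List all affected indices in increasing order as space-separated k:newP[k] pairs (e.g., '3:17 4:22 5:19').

Answer: 1:2 2:1 3:21 4:11 5:11 6:23 7:22 8:38

Derivation:
P[k] = A[0] + ... + A[k]
P[k] includes A[1] iff k >= 1
Affected indices: 1, 2, ..., 8; delta = -5
  P[1]: 7 + -5 = 2
  P[2]: 6 + -5 = 1
  P[3]: 26 + -5 = 21
  P[4]: 16 + -5 = 11
  P[5]: 16 + -5 = 11
  P[6]: 28 + -5 = 23
  P[7]: 27 + -5 = 22
  P[8]: 43 + -5 = 38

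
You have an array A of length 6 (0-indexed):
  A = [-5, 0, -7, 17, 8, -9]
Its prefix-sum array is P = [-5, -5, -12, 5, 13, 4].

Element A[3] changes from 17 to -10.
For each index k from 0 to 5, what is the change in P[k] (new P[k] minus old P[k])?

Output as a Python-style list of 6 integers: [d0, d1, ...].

Answer: [0, 0, 0, -27, -27, -27]

Derivation:
Element change: A[3] 17 -> -10, delta = -27
For k < 3: P[k] unchanged, delta_P[k] = 0
For k >= 3: P[k] shifts by exactly -27
Delta array: [0, 0, 0, -27, -27, -27]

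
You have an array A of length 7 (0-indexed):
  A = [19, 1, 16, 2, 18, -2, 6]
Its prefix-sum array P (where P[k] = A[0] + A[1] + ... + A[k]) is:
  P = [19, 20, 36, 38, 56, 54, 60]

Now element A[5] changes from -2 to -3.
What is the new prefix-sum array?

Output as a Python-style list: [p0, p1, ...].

Answer: [19, 20, 36, 38, 56, 53, 59]

Derivation:
Change: A[5] -2 -> -3, delta = -1
P[k] for k < 5: unchanged (A[5] not included)
P[k] for k >= 5: shift by delta = -1
  P[0] = 19 + 0 = 19
  P[1] = 20 + 0 = 20
  P[2] = 36 + 0 = 36
  P[3] = 38 + 0 = 38
  P[4] = 56 + 0 = 56
  P[5] = 54 + -1 = 53
  P[6] = 60 + -1 = 59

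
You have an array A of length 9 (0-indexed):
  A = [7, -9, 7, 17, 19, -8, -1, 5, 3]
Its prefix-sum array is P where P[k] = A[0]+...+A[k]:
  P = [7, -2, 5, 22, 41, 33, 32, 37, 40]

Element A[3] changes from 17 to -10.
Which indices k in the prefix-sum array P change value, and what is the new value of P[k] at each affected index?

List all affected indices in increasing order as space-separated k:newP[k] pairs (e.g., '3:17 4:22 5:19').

P[k] = A[0] + ... + A[k]
P[k] includes A[3] iff k >= 3
Affected indices: 3, 4, ..., 8; delta = -27
  P[3]: 22 + -27 = -5
  P[4]: 41 + -27 = 14
  P[5]: 33 + -27 = 6
  P[6]: 32 + -27 = 5
  P[7]: 37 + -27 = 10
  P[8]: 40 + -27 = 13

Answer: 3:-5 4:14 5:6 6:5 7:10 8:13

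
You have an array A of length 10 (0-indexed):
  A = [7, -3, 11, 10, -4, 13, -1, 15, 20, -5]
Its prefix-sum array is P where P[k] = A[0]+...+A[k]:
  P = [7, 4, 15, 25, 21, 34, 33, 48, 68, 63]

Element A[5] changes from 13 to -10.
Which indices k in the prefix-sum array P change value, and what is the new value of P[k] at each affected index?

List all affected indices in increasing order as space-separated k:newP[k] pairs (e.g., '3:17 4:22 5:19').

P[k] = A[0] + ... + A[k]
P[k] includes A[5] iff k >= 5
Affected indices: 5, 6, ..., 9; delta = -23
  P[5]: 34 + -23 = 11
  P[6]: 33 + -23 = 10
  P[7]: 48 + -23 = 25
  P[8]: 68 + -23 = 45
  P[9]: 63 + -23 = 40

Answer: 5:11 6:10 7:25 8:45 9:40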